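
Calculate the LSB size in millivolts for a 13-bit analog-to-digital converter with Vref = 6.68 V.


The resolution (LSB) of an ADC is Vref / 2^n.
LSB = 6.68 / 2^13
LSB = 6.68 / 8192
LSB = 0.00081543 V = 0.81542969 mV

0.81542969 mV


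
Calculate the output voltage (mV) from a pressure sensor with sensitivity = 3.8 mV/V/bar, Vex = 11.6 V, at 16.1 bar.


Output = sensitivity * Vex * P.
Vout = 3.8 * 11.6 * 16.1
Vout = 44.08 * 16.1
Vout = 709.69 mV

709.69 mV


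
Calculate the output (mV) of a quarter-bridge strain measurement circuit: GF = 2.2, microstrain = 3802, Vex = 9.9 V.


Quarter bridge output: Vout = (GF * epsilon * Vex) / 4.
Vout = (2.2 * 3802e-6 * 9.9) / 4
Vout = 0.08280756 / 4 V
Vout = 0.02070189 V = 20.7019 mV

20.7019 mV


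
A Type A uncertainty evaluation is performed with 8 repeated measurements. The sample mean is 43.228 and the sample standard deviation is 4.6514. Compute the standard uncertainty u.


The standard uncertainty for Type A evaluation is u = s / sqrt(n).
u = 4.6514 / sqrt(8)
u = 4.6514 / 2.8284
u = 1.6445

1.6445


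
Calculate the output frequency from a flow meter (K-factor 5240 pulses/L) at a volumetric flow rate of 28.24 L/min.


Frequency = K * Q / 60 (converting L/min to L/s).
f = 5240 * 28.24 / 60
f = 147977.6 / 60
f = 2466.29 Hz

2466.29 Hz


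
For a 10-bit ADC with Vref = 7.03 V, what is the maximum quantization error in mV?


The maximum quantization error is +/- LSB/2.
LSB = Vref / 2^n = 7.03 / 1024 = 0.00686523 V
Max error = LSB / 2 = 0.00686523 / 2 = 0.00343262 V
Max error = 3.4326 mV

3.4326 mV


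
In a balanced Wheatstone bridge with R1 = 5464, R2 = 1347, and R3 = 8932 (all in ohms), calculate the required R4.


At balance: R1*R4 = R2*R3, so R4 = R2*R3/R1.
R4 = 1347 * 8932 / 5464
R4 = 12031404 / 5464
R4 = 2201.94 ohm

2201.94 ohm


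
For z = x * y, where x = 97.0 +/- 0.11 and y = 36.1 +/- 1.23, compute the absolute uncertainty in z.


For a product z = x*y, the relative uncertainty is:
uz/z = sqrt((ux/x)^2 + (uy/y)^2)
Relative uncertainties: ux/x = 0.11/97.0 = 0.001134
uy/y = 1.23/36.1 = 0.034072
z = 97.0 * 36.1 = 3501.7
uz = 3501.7 * sqrt(0.001134^2 + 0.034072^2) = 119.376

119.376


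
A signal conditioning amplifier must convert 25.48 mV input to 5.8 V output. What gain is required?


Gain = Vout / Vin (converting to same units).
G = 5.8 V / 25.48 mV
G = 5800.0 mV / 25.48 mV
G = 227.63

227.63


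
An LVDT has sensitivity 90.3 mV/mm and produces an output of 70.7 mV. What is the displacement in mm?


Displacement = Vout / sensitivity.
d = 70.7 / 90.3
d = 0.783 mm

0.783 mm


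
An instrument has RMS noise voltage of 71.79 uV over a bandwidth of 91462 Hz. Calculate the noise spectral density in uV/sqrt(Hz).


Noise spectral density = Vrms / sqrt(BW).
NSD = 71.79 / sqrt(91462)
NSD = 71.79 / 302.4269
NSD = 0.2374 uV/sqrt(Hz)

0.2374 uV/sqrt(Hz)


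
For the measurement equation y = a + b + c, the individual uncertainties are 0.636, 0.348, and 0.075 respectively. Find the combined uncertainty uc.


For a sum of independent quantities, uc = sqrt(u1^2 + u2^2 + u3^2).
uc = sqrt(0.636^2 + 0.348^2 + 0.075^2)
uc = sqrt(0.404496 + 0.121104 + 0.005625)
uc = 0.7289

0.7289


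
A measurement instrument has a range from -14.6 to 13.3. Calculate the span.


Span = upper range - lower range.
Span = 13.3 - (-14.6)
Span = 27.9

27.9


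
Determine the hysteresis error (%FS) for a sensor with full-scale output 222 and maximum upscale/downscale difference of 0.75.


Hysteresis = (max difference / full scale) * 100%.
H = (0.75 / 222) * 100
H = 0.338 %FS

0.338 %FS


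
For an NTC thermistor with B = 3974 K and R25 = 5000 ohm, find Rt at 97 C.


NTC thermistor equation: Rt = R25 * exp(B * (1/T - 1/T25)).
T in Kelvin: 370.15 K, T25 = 298.15 K
1/T - 1/T25 = 1/370.15 - 1/298.15 = -0.00065241
B * (1/T - 1/T25) = 3974 * -0.00065241 = -2.5927
Rt = 5000 * exp(-2.5927) = 374.1 ohm

374.1 ohm


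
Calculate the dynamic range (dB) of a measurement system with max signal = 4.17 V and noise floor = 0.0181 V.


Dynamic range = 20 * log10(Vmax / Vnoise).
DR = 20 * log10(4.17 / 0.0181)
DR = 20 * log10(230.39)
DR = 47.25 dB

47.25 dB


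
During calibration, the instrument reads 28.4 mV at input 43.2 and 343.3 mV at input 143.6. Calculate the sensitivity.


Sensitivity = (y2 - y1) / (x2 - x1).
S = (343.3 - 28.4) / (143.6 - 43.2)
S = 314.9 / 100.4
S = 3.1365 mV/unit

3.1365 mV/unit


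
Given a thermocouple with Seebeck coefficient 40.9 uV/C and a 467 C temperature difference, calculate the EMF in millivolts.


The thermocouple output V = sensitivity * dT.
V = 40.9 uV/C * 467 C
V = 19100.3 uV
V = 19.1 mV

19.1 mV


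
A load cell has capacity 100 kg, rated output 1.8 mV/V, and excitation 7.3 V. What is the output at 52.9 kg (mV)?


Vout = rated_output * Vex * (load / capacity).
Vout = 1.8 * 7.3 * (52.9 / 100)
Vout = 1.8 * 7.3 * 0.529
Vout = 6.951 mV

6.951 mV


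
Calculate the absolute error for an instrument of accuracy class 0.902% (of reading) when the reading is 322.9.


Absolute error = (accuracy% / 100) * reading.
Error = (0.902 / 100) * 322.9
Error = 0.00902 * 322.9
Error = 2.9126

2.9126


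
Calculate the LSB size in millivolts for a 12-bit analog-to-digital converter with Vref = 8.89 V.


The resolution (LSB) of an ADC is Vref / 2^n.
LSB = 8.89 / 2^12
LSB = 8.89 / 4096
LSB = 0.00217041 V = 2.17041016 mV

2.17041016 mV


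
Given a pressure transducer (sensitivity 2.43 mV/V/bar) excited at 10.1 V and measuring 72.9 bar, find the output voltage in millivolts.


Output = sensitivity * Vex * P.
Vout = 2.43 * 10.1 * 72.9
Vout = 24.543 * 72.9
Vout = 1789.18 mV

1789.18 mV


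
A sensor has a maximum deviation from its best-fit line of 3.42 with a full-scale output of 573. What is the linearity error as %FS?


Linearity error = (max deviation / full scale) * 100%.
Linearity = (3.42 / 573) * 100
Linearity = 0.597 %FS

0.597 %FS


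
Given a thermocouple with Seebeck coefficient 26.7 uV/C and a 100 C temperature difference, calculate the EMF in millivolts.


The thermocouple output V = sensitivity * dT.
V = 26.7 uV/C * 100 C
V = 2670.0 uV
V = 2.67 mV

2.67 mV


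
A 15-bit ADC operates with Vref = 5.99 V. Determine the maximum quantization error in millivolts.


The maximum quantization error is +/- LSB/2.
LSB = Vref / 2^n = 5.99 / 32768 = 0.0001828 V
Max error = LSB / 2 = 0.0001828 / 2 = 9.14e-05 V
Max error = 0.0914 mV

0.0914 mV


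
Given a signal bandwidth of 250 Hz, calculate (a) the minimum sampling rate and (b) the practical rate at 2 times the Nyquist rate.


By Nyquist theorem, fs_min = 2 * fmax.
fs_min = 2 * 250 = 500 Hz
Practical rate = 2 * fs_min = 2 * 500 = 1000 Hz

fs_min = 500 Hz, fs_practical = 1000 Hz


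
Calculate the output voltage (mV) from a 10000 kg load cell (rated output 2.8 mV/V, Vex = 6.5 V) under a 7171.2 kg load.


Vout = rated_output * Vex * (load / capacity).
Vout = 2.8 * 6.5 * (7171.2 / 10000)
Vout = 2.8 * 6.5 * 0.71712
Vout = 13.052 mV

13.052 mV


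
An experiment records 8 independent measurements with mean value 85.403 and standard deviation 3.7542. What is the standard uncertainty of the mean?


The standard uncertainty for Type A evaluation is u = s / sqrt(n).
u = 3.7542 / sqrt(8)
u = 3.7542 / 2.8284
u = 1.3273

1.3273


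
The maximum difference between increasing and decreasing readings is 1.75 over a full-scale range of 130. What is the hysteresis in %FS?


Hysteresis = (max difference / full scale) * 100%.
H = (1.75 / 130) * 100
H = 1.346 %FS

1.346 %FS


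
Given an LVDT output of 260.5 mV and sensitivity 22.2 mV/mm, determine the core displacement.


Displacement = Vout / sensitivity.
d = 260.5 / 22.2
d = 11.734 mm

11.734 mm


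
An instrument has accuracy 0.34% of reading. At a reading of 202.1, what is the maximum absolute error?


Absolute error = (accuracy% / 100) * reading.
Error = (0.34 / 100) * 202.1
Error = 0.0034 * 202.1
Error = 0.6871

0.6871


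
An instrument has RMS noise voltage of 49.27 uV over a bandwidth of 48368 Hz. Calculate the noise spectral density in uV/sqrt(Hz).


Noise spectral density = Vrms / sqrt(BW).
NSD = 49.27 / sqrt(48368)
NSD = 49.27 / 219.9273
NSD = 0.224 uV/sqrt(Hz)

0.224 uV/sqrt(Hz)


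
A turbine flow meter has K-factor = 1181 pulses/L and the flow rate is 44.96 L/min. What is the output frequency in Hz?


Frequency = K * Q / 60 (converting L/min to L/s).
f = 1181 * 44.96 / 60
f = 53097.76 / 60
f = 884.96 Hz

884.96 Hz


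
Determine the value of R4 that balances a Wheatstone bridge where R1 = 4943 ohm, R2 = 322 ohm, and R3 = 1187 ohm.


At balance: R1*R4 = R2*R3, so R4 = R2*R3/R1.
R4 = 322 * 1187 / 4943
R4 = 382214 / 4943
R4 = 77.32 ohm

77.32 ohm


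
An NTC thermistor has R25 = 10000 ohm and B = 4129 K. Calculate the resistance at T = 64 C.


NTC thermistor equation: Rt = R25 * exp(B * (1/T - 1/T25)).
T in Kelvin: 337.15 K, T25 = 298.15 K
1/T - 1/T25 = 1/337.15 - 1/298.15 = -0.00038798
B * (1/T - 1/T25) = 4129 * -0.00038798 = -1.602
Rt = 10000 * exp(-1.602) = 2015.0 ohm

2015.0 ohm


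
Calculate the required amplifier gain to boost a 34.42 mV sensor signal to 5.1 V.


Gain = Vout / Vin (converting to same units).
G = 5.1 V / 34.42 mV
G = 5100.0 mV / 34.42 mV
G = 148.17

148.17


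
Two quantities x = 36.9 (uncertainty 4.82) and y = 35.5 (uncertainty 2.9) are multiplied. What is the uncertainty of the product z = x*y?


For a product z = x*y, the relative uncertainty is:
uz/z = sqrt((ux/x)^2 + (uy/y)^2)
Relative uncertainties: ux/x = 4.82/36.9 = 0.130623
uy/y = 2.9/35.5 = 0.08169
z = 36.9 * 35.5 = 1310.0
uz = 1310.0 * sqrt(0.130623^2 + 0.08169^2) = 201.816

201.816


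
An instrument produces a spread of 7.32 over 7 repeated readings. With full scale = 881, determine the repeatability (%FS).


Repeatability = (spread / full scale) * 100%.
R = (7.32 / 881) * 100
R = 0.831 %FS

0.831 %FS


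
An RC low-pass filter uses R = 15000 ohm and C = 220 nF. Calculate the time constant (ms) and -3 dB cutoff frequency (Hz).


Time constant: tau = R * C.
tau = 15000 * 2.20e-07 = 0.0033 s
tau = 3.3 ms
Cutoff frequency: fc = 1 / (2*pi*R*C).
fc = 1 / (2*pi*0.0033) = 48.23 Hz

tau = 3.3 ms, fc = 48.23 Hz


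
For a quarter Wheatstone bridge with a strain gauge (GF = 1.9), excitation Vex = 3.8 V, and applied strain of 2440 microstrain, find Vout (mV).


Quarter bridge output: Vout = (GF * epsilon * Vex) / 4.
Vout = (1.9 * 2440e-6 * 3.8) / 4
Vout = 0.0176168 / 4 V
Vout = 0.0044042 V = 4.4042 mV

4.4042 mV


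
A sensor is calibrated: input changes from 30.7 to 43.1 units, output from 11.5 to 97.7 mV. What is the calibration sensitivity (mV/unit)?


Sensitivity = (y2 - y1) / (x2 - x1).
S = (97.7 - 11.5) / (43.1 - 30.7)
S = 86.2 / 12.4
S = 6.9516 mV/unit

6.9516 mV/unit


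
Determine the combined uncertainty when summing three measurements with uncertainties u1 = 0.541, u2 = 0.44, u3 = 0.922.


For a sum of independent quantities, uc = sqrt(u1^2 + u2^2 + u3^2).
uc = sqrt(0.541^2 + 0.44^2 + 0.922^2)
uc = sqrt(0.292681 + 0.1936 + 0.850084)
uc = 1.156

1.156


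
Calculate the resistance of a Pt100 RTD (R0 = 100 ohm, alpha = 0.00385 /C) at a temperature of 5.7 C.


The RTD equation: Rt = R0 * (1 + alpha * T).
Rt = 100 * (1 + 0.00385 * 5.7)
Rt = 100 * (1 + 0.021945)
Rt = 100 * 1.021945
Rt = 102.195 ohm

102.195 ohm


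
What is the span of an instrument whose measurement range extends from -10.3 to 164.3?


Span = upper range - lower range.
Span = 164.3 - (-10.3)
Span = 174.6

174.6


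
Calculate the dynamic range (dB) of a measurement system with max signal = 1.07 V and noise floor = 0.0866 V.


Dynamic range = 20 * log10(Vmax / Vnoise).
DR = 20 * log10(1.07 / 0.0866)
DR = 20 * log10(12.36)
DR = 21.84 dB

21.84 dB


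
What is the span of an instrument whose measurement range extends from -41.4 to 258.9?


Span = upper range - lower range.
Span = 258.9 - (-41.4)
Span = 300.3

300.3


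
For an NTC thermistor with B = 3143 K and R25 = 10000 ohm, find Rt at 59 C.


NTC thermistor equation: Rt = R25 * exp(B * (1/T - 1/T25)).
T in Kelvin: 332.15 K, T25 = 298.15 K
1/T - 1/T25 = 1/332.15 - 1/298.15 = -0.00034333
B * (1/T - 1/T25) = 3143 * -0.00034333 = -1.0791
Rt = 10000 * exp(-1.0791) = 3399.1 ohm

3399.1 ohm


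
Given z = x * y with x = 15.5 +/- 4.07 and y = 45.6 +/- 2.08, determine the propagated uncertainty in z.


For a product z = x*y, the relative uncertainty is:
uz/z = sqrt((ux/x)^2 + (uy/y)^2)
Relative uncertainties: ux/x = 4.07/15.5 = 0.262581
uy/y = 2.08/45.6 = 0.045614
z = 15.5 * 45.6 = 706.8
uz = 706.8 * sqrt(0.262581^2 + 0.045614^2) = 188.371

188.371


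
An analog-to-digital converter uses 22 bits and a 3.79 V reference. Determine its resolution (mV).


The resolution (LSB) of an ADC is Vref / 2^n.
LSB = 3.79 / 2^22
LSB = 3.79 / 4194304
LSB = 9e-07 V = 0.00090361 mV

0.00090361 mV


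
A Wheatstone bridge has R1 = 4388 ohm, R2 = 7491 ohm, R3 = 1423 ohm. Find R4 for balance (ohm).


At balance: R1*R4 = R2*R3, so R4 = R2*R3/R1.
R4 = 7491 * 1423 / 4388
R4 = 10659693 / 4388
R4 = 2429.28 ohm

2429.28 ohm


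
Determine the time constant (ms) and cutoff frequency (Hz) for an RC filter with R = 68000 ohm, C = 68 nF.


Time constant: tau = R * C.
tau = 68000 * 6.80e-08 = 0.004624 s
tau = 4.624 ms
Cutoff frequency: fc = 1 / (2*pi*R*C).
fc = 1 / (2*pi*0.004624) = 34.42 Hz

tau = 4.624 ms, fc = 34.42 Hz


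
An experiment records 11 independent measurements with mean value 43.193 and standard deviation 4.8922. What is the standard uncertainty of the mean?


The standard uncertainty for Type A evaluation is u = s / sqrt(n).
u = 4.8922 / sqrt(11)
u = 4.8922 / 3.3166
u = 1.4751

1.4751


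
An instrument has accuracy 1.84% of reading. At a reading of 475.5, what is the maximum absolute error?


Absolute error = (accuracy% / 100) * reading.
Error = (1.84 / 100) * 475.5
Error = 0.0184 * 475.5
Error = 8.7492

8.7492


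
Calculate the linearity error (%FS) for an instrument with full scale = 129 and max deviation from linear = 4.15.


Linearity error = (max deviation / full scale) * 100%.
Linearity = (4.15 / 129) * 100
Linearity = 3.217 %FS

3.217 %FS


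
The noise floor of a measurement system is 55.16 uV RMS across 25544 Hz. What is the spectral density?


Noise spectral density = Vrms / sqrt(BW).
NSD = 55.16 / sqrt(25544)
NSD = 55.16 / 159.8249
NSD = 0.3451 uV/sqrt(Hz)

0.3451 uV/sqrt(Hz)


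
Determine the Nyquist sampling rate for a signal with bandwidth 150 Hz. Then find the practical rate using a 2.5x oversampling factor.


By Nyquist theorem, fs_min = 2 * fmax.
fs_min = 2 * 150 = 300 Hz
Practical rate = 2.5 * fs_min = 2.5 * 300 = 750 Hz

fs_min = 300 Hz, fs_practical = 750 Hz


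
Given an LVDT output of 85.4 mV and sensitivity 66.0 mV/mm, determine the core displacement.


Displacement = Vout / sensitivity.
d = 85.4 / 66.0
d = 1.294 mm

1.294 mm


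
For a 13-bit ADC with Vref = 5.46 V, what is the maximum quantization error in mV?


The maximum quantization error is +/- LSB/2.
LSB = Vref / 2^n = 5.46 / 8192 = 0.0006665 V
Max error = LSB / 2 = 0.0006665 / 2 = 0.00033325 V
Max error = 0.3333 mV

0.3333 mV


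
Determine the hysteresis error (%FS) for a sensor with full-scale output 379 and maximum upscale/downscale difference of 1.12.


Hysteresis = (max difference / full scale) * 100%.
H = (1.12 / 379) * 100
H = 0.296 %FS

0.296 %FS


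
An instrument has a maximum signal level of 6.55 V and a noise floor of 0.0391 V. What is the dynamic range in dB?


Dynamic range = 20 * log10(Vmax / Vnoise).
DR = 20 * log10(6.55 / 0.0391)
DR = 20 * log10(167.52)
DR = 44.48 dB

44.48 dB


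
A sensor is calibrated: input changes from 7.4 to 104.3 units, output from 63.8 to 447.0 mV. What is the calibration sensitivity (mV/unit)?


Sensitivity = (y2 - y1) / (x2 - x1).
S = (447.0 - 63.8) / (104.3 - 7.4)
S = 383.2 / 96.9
S = 3.9546 mV/unit

3.9546 mV/unit


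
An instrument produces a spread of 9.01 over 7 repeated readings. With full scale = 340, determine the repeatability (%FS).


Repeatability = (spread / full scale) * 100%.
R = (9.01 / 340) * 100
R = 2.65 %FS

2.65 %FS


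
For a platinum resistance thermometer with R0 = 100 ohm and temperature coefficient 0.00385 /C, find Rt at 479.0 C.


The RTD equation: Rt = R0 * (1 + alpha * T).
Rt = 100 * (1 + 0.00385 * 479.0)
Rt = 100 * (1 + 1.84415)
Rt = 100 * 2.84415
Rt = 284.415 ohm

284.415 ohm


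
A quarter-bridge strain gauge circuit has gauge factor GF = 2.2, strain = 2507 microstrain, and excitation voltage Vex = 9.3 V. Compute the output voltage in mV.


Quarter bridge output: Vout = (GF * epsilon * Vex) / 4.
Vout = (2.2 * 2507e-6 * 9.3) / 4
Vout = 0.05129322 / 4 V
Vout = 0.01282331 V = 12.8233 mV

12.8233 mV


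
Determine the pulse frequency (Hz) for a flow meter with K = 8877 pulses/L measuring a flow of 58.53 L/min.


Frequency = K * Q / 60 (converting L/min to L/s).
f = 8877 * 58.53 / 60
f = 519570.81 / 60
f = 8659.51 Hz

8659.51 Hz


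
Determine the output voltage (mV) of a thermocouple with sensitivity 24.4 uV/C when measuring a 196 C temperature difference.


The thermocouple output V = sensitivity * dT.
V = 24.4 uV/C * 196 C
V = 4782.4 uV
V = 4.782 mV

4.782 mV


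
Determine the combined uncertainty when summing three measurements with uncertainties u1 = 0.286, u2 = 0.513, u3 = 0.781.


For a sum of independent quantities, uc = sqrt(u1^2 + u2^2 + u3^2).
uc = sqrt(0.286^2 + 0.513^2 + 0.781^2)
uc = sqrt(0.081796 + 0.263169 + 0.609961)
uc = 0.9772

0.9772


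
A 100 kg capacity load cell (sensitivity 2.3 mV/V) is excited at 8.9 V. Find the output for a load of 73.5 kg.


Vout = rated_output * Vex * (load / capacity).
Vout = 2.3 * 8.9 * (73.5 / 100)
Vout = 2.3 * 8.9 * 0.735
Vout = 15.045 mV

15.045 mV


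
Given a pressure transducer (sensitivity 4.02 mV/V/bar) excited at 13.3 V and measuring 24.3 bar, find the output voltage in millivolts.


Output = sensitivity * Vex * P.
Vout = 4.02 * 13.3 * 24.3
Vout = 53.466 * 24.3
Vout = 1299.22 mV

1299.22 mV


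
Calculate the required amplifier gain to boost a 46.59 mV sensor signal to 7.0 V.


Gain = Vout / Vin (converting to same units).
G = 7.0 V / 46.59 mV
G = 7000.0 mV / 46.59 mV
G = 150.25

150.25


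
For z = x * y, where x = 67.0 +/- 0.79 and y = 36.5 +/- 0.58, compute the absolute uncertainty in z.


For a product z = x*y, the relative uncertainty is:
uz/z = sqrt((ux/x)^2 + (uy/y)^2)
Relative uncertainties: ux/x = 0.79/67.0 = 0.011791
uy/y = 0.58/36.5 = 0.01589
z = 67.0 * 36.5 = 2445.5
uz = 2445.5 * sqrt(0.011791^2 + 0.01589^2) = 48.39

48.39


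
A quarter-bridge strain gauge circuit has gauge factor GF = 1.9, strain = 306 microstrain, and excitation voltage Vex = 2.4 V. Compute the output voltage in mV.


Quarter bridge output: Vout = (GF * epsilon * Vex) / 4.
Vout = (1.9 * 306e-6 * 2.4) / 4
Vout = 0.00139536 / 4 V
Vout = 0.00034884 V = 0.3488 mV

0.3488 mV


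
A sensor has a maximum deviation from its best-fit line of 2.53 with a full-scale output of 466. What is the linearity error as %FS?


Linearity error = (max deviation / full scale) * 100%.
Linearity = (2.53 / 466) * 100
Linearity = 0.543 %FS

0.543 %FS


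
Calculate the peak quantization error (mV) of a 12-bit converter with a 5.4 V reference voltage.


The maximum quantization error is +/- LSB/2.
LSB = Vref / 2^n = 5.4 / 4096 = 0.00131836 V
Max error = LSB / 2 = 0.00131836 / 2 = 0.00065918 V
Max error = 0.6592 mV

0.6592 mV


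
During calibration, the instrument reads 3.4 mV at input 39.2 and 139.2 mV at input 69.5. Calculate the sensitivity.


Sensitivity = (y2 - y1) / (x2 - x1).
S = (139.2 - 3.4) / (69.5 - 39.2)
S = 135.8 / 30.3
S = 4.4818 mV/unit

4.4818 mV/unit


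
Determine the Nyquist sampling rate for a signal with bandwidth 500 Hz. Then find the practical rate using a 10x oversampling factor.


By Nyquist theorem, fs_min = 2 * fmax.
fs_min = 2 * 500 = 1000 Hz
Practical rate = 10 * fs_min = 10 * 1000 = 10000 Hz

fs_min = 1000 Hz, fs_practical = 10000 Hz


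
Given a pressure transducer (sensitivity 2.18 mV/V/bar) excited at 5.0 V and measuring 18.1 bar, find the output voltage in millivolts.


Output = sensitivity * Vex * P.
Vout = 2.18 * 5.0 * 18.1
Vout = 10.9 * 18.1
Vout = 197.29 mV

197.29 mV


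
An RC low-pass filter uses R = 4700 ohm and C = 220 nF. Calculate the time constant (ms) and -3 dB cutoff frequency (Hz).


Time constant: tau = R * C.
tau = 4700 * 2.20e-07 = 0.001034 s
tau = 1.034 ms
Cutoff frequency: fc = 1 / (2*pi*R*C).
fc = 1 / (2*pi*0.001034) = 153.92 Hz

tau = 1.034 ms, fc = 153.92 Hz


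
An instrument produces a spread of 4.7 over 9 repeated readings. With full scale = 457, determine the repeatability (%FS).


Repeatability = (spread / full scale) * 100%.
R = (4.7 / 457) * 100
R = 1.028 %FS

1.028 %FS


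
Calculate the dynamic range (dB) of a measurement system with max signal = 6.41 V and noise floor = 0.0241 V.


Dynamic range = 20 * log10(Vmax / Vnoise).
DR = 20 * log10(6.41 / 0.0241)
DR = 20 * log10(265.98)
DR = 48.5 dB

48.5 dB


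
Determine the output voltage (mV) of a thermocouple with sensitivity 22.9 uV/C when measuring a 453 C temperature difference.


The thermocouple output V = sensitivity * dT.
V = 22.9 uV/C * 453 C
V = 10373.7 uV
V = 10.374 mV

10.374 mV


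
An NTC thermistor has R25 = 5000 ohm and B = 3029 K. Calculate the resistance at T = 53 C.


NTC thermistor equation: Rt = R25 * exp(B * (1/T - 1/T25)).
T in Kelvin: 326.15 K, T25 = 298.15 K
1/T - 1/T25 = 1/326.15 - 1/298.15 = -0.00028794
B * (1/T - 1/T25) = 3029 * -0.00028794 = -0.8722
Rt = 5000 * exp(-0.8722) = 2090.2 ohm

2090.2 ohm


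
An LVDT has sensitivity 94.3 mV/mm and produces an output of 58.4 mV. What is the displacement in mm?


Displacement = Vout / sensitivity.
d = 58.4 / 94.3
d = 0.619 mm

0.619 mm


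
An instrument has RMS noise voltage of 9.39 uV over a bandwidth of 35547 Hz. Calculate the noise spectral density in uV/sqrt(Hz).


Noise spectral density = Vrms / sqrt(BW).
NSD = 9.39 / sqrt(35547)
NSD = 9.39 / 188.5391
NSD = 0.0498 uV/sqrt(Hz)

0.0498 uV/sqrt(Hz)


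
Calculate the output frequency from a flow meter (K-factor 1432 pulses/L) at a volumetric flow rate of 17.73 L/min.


Frequency = K * Q / 60 (converting L/min to L/s).
f = 1432 * 17.73 / 60
f = 25389.36 / 60
f = 423.16 Hz

423.16 Hz


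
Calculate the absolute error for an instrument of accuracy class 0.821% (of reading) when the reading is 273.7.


Absolute error = (accuracy% / 100) * reading.
Error = (0.821 / 100) * 273.7
Error = 0.00821 * 273.7
Error = 2.2471

2.2471


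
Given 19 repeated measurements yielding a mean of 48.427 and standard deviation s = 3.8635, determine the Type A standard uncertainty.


The standard uncertainty for Type A evaluation is u = s / sqrt(n).
u = 3.8635 / sqrt(19)
u = 3.8635 / 4.3589
u = 0.8863

0.8863


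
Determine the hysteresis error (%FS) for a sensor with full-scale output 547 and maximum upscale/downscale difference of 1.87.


Hysteresis = (max difference / full scale) * 100%.
H = (1.87 / 547) * 100
H = 0.342 %FS

0.342 %FS


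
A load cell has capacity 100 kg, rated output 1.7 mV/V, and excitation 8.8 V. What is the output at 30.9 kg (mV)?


Vout = rated_output * Vex * (load / capacity).
Vout = 1.7 * 8.8 * (30.9 / 100)
Vout = 1.7 * 8.8 * 0.309
Vout = 4.623 mV

4.623 mV


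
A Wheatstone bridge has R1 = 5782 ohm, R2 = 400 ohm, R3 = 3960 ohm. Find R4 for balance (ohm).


At balance: R1*R4 = R2*R3, so R4 = R2*R3/R1.
R4 = 400 * 3960 / 5782
R4 = 1584000 / 5782
R4 = 273.95 ohm

273.95 ohm


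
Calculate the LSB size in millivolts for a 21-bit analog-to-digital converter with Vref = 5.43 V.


The resolution (LSB) of an ADC is Vref / 2^n.
LSB = 5.43 / 2^21
LSB = 5.43 / 2097152
LSB = 2.59e-06 V = 0.00258923 mV

0.00258923 mV


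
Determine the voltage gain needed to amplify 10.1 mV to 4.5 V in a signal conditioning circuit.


Gain = Vout / Vin (converting to same units).
G = 4.5 V / 10.1 mV
G = 4500.0 mV / 10.1 mV
G = 445.54

445.54


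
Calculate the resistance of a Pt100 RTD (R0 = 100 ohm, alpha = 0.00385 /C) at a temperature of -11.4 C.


The RTD equation: Rt = R0 * (1 + alpha * T).
Rt = 100 * (1 + 0.00385 * -11.4)
Rt = 100 * (1 + -0.04389)
Rt = 100 * 0.95611
Rt = 95.611 ohm

95.611 ohm


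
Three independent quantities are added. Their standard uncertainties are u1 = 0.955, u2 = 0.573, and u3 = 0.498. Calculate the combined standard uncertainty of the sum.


For a sum of independent quantities, uc = sqrt(u1^2 + u2^2 + u3^2).
uc = sqrt(0.955^2 + 0.573^2 + 0.498^2)
uc = sqrt(0.912025 + 0.328329 + 0.248004)
uc = 1.22

1.22


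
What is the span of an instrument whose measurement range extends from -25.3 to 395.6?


Span = upper range - lower range.
Span = 395.6 - (-25.3)
Span = 420.9

420.9


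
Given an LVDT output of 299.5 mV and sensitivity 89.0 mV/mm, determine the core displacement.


Displacement = Vout / sensitivity.
d = 299.5 / 89.0
d = 3.365 mm

3.365 mm


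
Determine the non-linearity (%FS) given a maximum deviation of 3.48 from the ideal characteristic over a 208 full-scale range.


Linearity error = (max deviation / full scale) * 100%.
Linearity = (3.48 / 208) * 100
Linearity = 1.673 %FS

1.673 %FS


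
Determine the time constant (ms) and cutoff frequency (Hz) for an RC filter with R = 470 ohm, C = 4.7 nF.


Time constant: tau = R * C.
tau = 470 * 4.70e-09 = 2.209e-06 s
tau = 0.0022 ms
Cutoff frequency: fc = 1 / (2*pi*R*C).
fc = 1 / (2*pi*2.209e-06) = 72048.41 Hz

tau = 0.0022 ms, fc = 72048.41 Hz


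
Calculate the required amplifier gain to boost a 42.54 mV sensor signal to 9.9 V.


Gain = Vout / Vin (converting to same units).
G = 9.9 V / 42.54 mV
G = 9900.0 mV / 42.54 mV
G = 232.72

232.72


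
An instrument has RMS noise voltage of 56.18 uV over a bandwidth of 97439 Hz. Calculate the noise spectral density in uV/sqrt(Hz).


Noise spectral density = Vrms / sqrt(BW).
NSD = 56.18 / sqrt(97439)
NSD = 56.18 / 312.1522
NSD = 0.18 uV/sqrt(Hz)

0.18 uV/sqrt(Hz)


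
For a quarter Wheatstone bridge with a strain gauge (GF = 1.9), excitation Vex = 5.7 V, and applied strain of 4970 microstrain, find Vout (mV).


Quarter bridge output: Vout = (GF * epsilon * Vex) / 4.
Vout = (1.9 * 4970e-6 * 5.7) / 4
Vout = 0.0538251 / 4 V
Vout = 0.01345628 V = 13.4563 mV

13.4563 mV


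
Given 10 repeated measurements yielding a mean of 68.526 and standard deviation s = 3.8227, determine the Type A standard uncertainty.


The standard uncertainty for Type A evaluation is u = s / sqrt(n).
u = 3.8227 / sqrt(10)
u = 3.8227 / 3.1623
u = 1.2088

1.2088


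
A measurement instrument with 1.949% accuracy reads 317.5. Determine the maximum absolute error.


Absolute error = (accuracy% / 100) * reading.
Error = (1.949 / 100) * 317.5
Error = 0.01949 * 317.5
Error = 6.1881

6.1881


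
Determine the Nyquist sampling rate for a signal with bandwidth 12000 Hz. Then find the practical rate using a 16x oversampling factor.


By Nyquist theorem, fs_min = 2 * fmax.
fs_min = 2 * 12000 = 24000 Hz
Practical rate = 16 * fs_min = 16 * 24000 = 384000 Hz

fs_min = 24000 Hz, fs_practical = 384000 Hz


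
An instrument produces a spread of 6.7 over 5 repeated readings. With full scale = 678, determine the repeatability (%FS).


Repeatability = (spread / full scale) * 100%.
R = (6.7 / 678) * 100
R = 0.988 %FS

0.988 %FS


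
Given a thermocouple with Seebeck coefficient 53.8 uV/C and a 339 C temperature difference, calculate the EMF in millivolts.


The thermocouple output V = sensitivity * dT.
V = 53.8 uV/C * 339 C
V = 18238.2 uV
V = 18.238 mV

18.238 mV


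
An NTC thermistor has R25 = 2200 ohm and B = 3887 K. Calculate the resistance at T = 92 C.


NTC thermistor equation: Rt = R25 * exp(B * (1/T - 1/T25)).
T in Kelvin: 365.15 K, T25 = 298.15 K
1/T - 1/T25 = 1/365.15 - 1/298.15 = -0.00061542
B * (1/T - 1/T25) = 3887 * -0.00061542 = -2.3921
Rt = 2200 * exp(-2.3921) = 201.2 ohm

201.2 ohm


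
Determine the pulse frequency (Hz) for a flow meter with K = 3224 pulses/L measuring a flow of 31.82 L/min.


Frequency = K * Q / 60 (converting L/min to L/s).
f = 3224 * 31.82 / 60
f = 102587.68 / 60
f = 1709.79 Hz

1709.79 Hz


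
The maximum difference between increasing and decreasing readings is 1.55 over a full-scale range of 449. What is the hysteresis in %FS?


Hysteresis = (max difference / full scale) * 100%.
H = (1.55 / 449) * 100
H = 0.345 %FS

0.345 %FS


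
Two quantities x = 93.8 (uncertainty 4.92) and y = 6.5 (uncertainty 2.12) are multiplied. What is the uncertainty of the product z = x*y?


For a product z = x*y, the relative uncertainty is:
uz/z = sqrt((ux/x)^2 + (uy/y)^2)
Relative uncertainties: ux/x = 4.92/93.8 = 0.052452
uy/y = 2.12/6.5 = 0.326154
z = 93.8 * 6.5 = 609.7
uz = 609.7 * sqrt(0.052452^2 + 0.326154^2) = 201.411

201.411


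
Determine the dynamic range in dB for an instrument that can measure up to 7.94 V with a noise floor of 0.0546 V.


Dynamic range = 20 * log10(Vmax / Vnoise).
DR = 20 * log10(7.94 / 0.0546)
DR = 20 * log10(145.42)
DR = 43.25 dB

43.25 dB


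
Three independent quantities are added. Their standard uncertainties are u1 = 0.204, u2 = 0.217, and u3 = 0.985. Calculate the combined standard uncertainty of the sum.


For a sum of independent quantities, uc = sqrt(u1^2 + u2^2 + u3^2).
uc = sqrt(0.204^2 + 0.217^2 + 0.985^2)
uc = sqrt(0.041616 + 0.047089 + 0.970225)
uc = 1.029

1.029


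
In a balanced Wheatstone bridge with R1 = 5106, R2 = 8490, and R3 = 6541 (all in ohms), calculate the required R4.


At balance: R1*R4 = R2*R3, so R4 = R2*R3/R1.
R4 = 8490 * 6541 / 5106
R4 = 55533090 / 5106
R4 = 10876.05 ohm

10876.05 ohm


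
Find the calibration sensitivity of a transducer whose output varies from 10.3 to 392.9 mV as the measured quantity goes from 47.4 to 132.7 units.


Sensitivity = (y2 - y1) / (x2 - x1).
S = (392.9 - 10.3) / (132.7 - 47.4)
S = 382.6 / 85.3
S = 4.4853 mV/unit

4.4853 mV/unit


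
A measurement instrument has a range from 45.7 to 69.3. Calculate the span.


Span = upper range - lower range.
Span = 69.3 - (45.7)
Span = 23.6

23.6


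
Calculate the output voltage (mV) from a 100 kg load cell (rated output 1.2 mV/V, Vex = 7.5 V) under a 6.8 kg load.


Vout = rated_output * Vex * (load / capacity).
Vout = 1.2 * 7.5 * (6.8 / 100)
Vout = 1.2 * 7.5 * 0.068
Vout = 0.612 mV

0.612 mV


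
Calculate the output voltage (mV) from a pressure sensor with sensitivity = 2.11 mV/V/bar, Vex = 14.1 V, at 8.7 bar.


Output = sensitivity * Vex * P.
Vout = 2.11 * 14.1 * 8.7
Vout = 29.751 * 8.7
Vout = 258.83 mV

258.83 mV


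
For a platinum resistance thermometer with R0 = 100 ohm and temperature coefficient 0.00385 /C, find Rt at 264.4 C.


The RTD equation: Rt = R0 * (1 + alpha * T).
Rt = 100 * (1 + 0.00385 * 264.4)
Rt = 100 * (1 + 1.01794)
Rt = 100 * 2.01794
Rt = 201.794 ohm

201.794 ohm


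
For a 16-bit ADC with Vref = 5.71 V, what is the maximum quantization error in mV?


The maximum quantization error is +/- LSB/2.
LSB = Vref / 2^n = 5.71 / 65536 = 8.713e-05 V
Max error = LSB / 2 = 8.713e-05 / 2 = 4.356e-05 V
Max error = 0.0436 mV

0.0436 mV


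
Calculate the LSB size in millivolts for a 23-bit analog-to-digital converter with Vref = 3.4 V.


The resolution (LSB) of an ADC is Vref / 2^n.
LSB = 3.4 / 2^23
LSB = 3.4 / 8388608
LSB = 4.1e-07 V = 0.00040531 mV

0.00040531 mV


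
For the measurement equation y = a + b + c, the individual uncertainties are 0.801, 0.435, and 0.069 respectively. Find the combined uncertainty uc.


For a sum of independent quantities, uc = sqrt(u1^2 + u2^2 + u3^2).
uc = sqrt(0.801^2 + 0.435^2 + 0.069^2)
uc = sqrt(0.641601 + 0.189225 + 0.004761)
uc = 0.9141

0.9141


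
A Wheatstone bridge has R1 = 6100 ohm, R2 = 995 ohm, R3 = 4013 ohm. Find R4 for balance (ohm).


At balance: R1*R4 = R2*R3, so R4 = R2*R3/R1.
R4 = 995 * 4013 / 6100
R4 = 3992935 / 6100
R4 = 654.58 ohm

654.58 ohm


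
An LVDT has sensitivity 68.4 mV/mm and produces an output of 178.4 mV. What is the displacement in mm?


Displacement = Vout / sensitivity.
d = 178.4 / 68.4
d = 2.608 mm

2.608 mm


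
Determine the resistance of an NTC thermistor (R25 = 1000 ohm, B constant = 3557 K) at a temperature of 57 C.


NTC thermistor equation: Rt = R25 * exp(B * (1/T - 1/T25)).
T in Kelvin: 330.15 K, T25 = 298.15 K
1/T - 1/T25 = 1/330.15 - 1/298.15 = -0.00032509
B * (1/T - 1/T25) = 3557 * -0.00032509 = -1.1563
Rt = 1000 * exp(-1.1563) = 314.6 ohm

314.6 ohm


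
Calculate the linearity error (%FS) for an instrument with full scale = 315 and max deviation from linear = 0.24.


Linearity error = (max deviation / full scale) * 100%.
Linearity = (0.24 / 315) * 100
Linearity = 0.076 %FS

0.076 %FS


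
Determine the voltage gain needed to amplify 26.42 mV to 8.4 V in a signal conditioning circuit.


Gain = Vout / Vin (converting to same units).
G = 8.4 V / 26.42 mV
G = 8400.0 mV / 26.42 mV
G = 317.94

317.94


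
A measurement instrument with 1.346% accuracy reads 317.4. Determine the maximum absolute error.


Absolute error = (accuracy% / 100) * reading.
Error = (1.346 / 100) * 317.4
Error = 0.01346 * 317.4
Error = 4.2722

4.2722


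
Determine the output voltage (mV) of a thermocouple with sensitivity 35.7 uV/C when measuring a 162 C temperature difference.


The thermocouple output V = sensitivity * dT.
V = 35.7 uV/C * 162 C
V = 5783.4 uV
V = 5.783 mV

5.783 mV


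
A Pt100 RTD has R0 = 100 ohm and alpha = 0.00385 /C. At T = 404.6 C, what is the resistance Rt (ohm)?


The RTD equation: Rt = R0 * (1 + alpha * T).
Rt = 100 * (1 + 0.00385 * 404.6)
Rt = 100 * (1 + 1.55771)
Rt = 100 * 2.55771
Rt = 255.771 ohm

255.771 ohm


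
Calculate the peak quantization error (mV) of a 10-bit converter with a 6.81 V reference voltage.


The maximum quantization error is +/- LSB/2.
LSB = Vref / 2^n = 6.81 / 1024 = 0.00665039 V
Max error = LSB / 2 = 0.00665039 / 2 = 0.0033252 V
Max error = 3.3252 mV

3.3252 mV


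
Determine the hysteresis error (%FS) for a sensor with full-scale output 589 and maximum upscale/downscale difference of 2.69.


Hysteresis = (max difference / full scale) * 100%.
H = (2.69 / 589) * 100
H = 0.457 %FS

0.457 %FS


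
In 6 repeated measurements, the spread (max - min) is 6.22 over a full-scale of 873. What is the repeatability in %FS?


Repeatability = (spread / full scale) * 100%.
R = (6.22 / 873) * 100
R = 0.712 %FS

0.712 %FS


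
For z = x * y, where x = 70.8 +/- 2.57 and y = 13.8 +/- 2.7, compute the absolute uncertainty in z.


For a product z = x*y, the relative uncertainty is:
uz/z = sqrt((ux/x)^2 + (uy/y)^2)
Relative uncertainties: ux/x = 2.57/70.8 = 0.036299
uy/y = 2.7/13.8 = 0.195652
z = 70.8 * 13.8 = 977.0
uz = 977.0 * sqrt(0.036299^2 + 0.195652^2) = 194.422

194.422


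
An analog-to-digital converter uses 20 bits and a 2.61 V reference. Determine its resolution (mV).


The resolution (LSB) of an ADC is Vref / 2^n.
LSB = 2.61 / 2^20
LSB = 2.61 / 1048576
LSB = 2.49e-06 V = 0.00248909 mV

0.00248909 mV


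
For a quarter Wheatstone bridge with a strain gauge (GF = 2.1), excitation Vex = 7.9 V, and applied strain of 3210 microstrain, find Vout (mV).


Quarter bridge output: Vout = (GF * epsilon * Vex) / 4.
Vout = (2.1 * 3210e-6 * 7.9) / 4
Vout = 0.0532539 / 4 V
Vout = 0.01331347 V = 13.3135 mV

13.3135 mV


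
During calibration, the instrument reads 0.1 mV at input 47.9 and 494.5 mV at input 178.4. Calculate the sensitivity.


Sensitivity = (y2 - y1) / (x2 - x1).
S = (494.5 - 0.1) / (178.4 - 47.9)
S = 494.4 / 130.5
S = 3.7885 mV/unit

3.7885 mV/unit


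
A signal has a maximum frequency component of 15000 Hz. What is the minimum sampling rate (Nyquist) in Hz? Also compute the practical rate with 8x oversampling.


By Nyquist theorem, fs_min = 2 * fmax.
fs_min = 2 * 15000 = 30000 Hz
Practical rate = 8 * fs_min = 8 * 30000 = 240000 Hz

fs_min = 30000 Hz, fs_practical = 240000 Hz


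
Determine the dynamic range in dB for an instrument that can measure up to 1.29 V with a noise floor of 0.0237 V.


Dynamic range = 20 * log10(Vmax / Vnoise).
DR = 20 * log10(1.29 / 0.0237)
DR = 20 * log10(54.43)
DR = 34.72 dB

34.72 dB


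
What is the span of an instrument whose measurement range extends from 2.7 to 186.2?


Span = upper range - lower range.
Span = 186.2 - (2.7)
Span = 183.5

183.5


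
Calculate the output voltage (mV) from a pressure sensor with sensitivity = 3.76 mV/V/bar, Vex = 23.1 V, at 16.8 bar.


Output = sensitivity * Vex * P.
Vout = 3.76 * 23.1 * 16.8
Vout = 86.856 * 16.8
Vout = 1459.18 mV

1459.18 mV


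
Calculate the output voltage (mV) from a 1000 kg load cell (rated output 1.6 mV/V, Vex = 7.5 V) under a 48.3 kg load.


Vout = rated_output * Vex * (load / capacity).
Vout = 1.6 * 7.5 * (48.3 / 1000)
Vout = 1.6 * 7.5 * 0.0483
Vout = 0.58 mV

0.58 mV


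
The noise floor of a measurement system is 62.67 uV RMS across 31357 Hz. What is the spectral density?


Noise spectral density = Vrms / sqrt(BW).
NSD = 62.67 / sqrt(31357)
NSD = 62.67 / 177.0791
NSD = 0.3539 uV/sqrt(Hz)

0.3539 uV/sqrt(Hz)


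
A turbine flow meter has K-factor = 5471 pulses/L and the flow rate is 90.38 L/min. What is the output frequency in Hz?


Frequency = K * Q / 60 (converting L/min to L/s).
f = 5471 * 90.38 / 60
f = 494468.98 / 60
f = 8241.15 Hz

8241.15 Hz


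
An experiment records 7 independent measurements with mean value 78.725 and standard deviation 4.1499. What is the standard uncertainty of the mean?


The standard uncertainty for Type A evaluation is u = s / sqrt(n).
u = 4.1499 / sqrt(7)
u = 4.1499 / 2.6458
u = 1.5685

1.5685


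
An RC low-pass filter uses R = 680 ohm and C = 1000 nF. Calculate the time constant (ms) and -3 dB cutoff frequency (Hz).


Time constant: tau = R * C.
tau = 680 * 1.00e-06 = 0.00068 s
tau = 0.68 ms
Cutoff frequency: fc = 1 / (2*pi*R*C).
fc = 1 / (2*pi*0.00068) = 234.05 Hz

tau = 0.68 ms, fc = 234.05 Hz


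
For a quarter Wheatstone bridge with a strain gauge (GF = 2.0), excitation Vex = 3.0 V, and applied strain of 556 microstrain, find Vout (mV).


Quarter bridge output: Vout = (GF * epsilon * Vex) / 4.
Vout = (2.0 * 556e-6 * 3.0) / 4
Vout = 0.003336 / 4 V
Vout = 0.000834 V = 0.834 mV

0.834 mV


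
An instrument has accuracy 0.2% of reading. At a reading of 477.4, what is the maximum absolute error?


Absolute error = (accuracy% / 100) * reading.
Error = (0.2 / 100) * 477.4
Error = 0.002 * 477.4
Error = 0.9548

0.9548


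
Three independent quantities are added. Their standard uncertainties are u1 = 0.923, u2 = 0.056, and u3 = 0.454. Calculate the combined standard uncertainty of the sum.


For a sum of independent quantities, uc = sqrt(u1^2 + u2^2 + u3^2).
uc = sqrt(0.923^2 + 0.056^2 + 0.454^2)
uc = sqrt(0.851929 + 0.003136 + 0.206116)
uc = 1.0301

1.0301


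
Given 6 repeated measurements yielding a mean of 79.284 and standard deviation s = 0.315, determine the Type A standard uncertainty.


The standard uncertainty for Type A evaluation is u = s / sqrt(n).
u = 0.315 / sqrt(6)
u = 0.315 / 2.4495
u = 0.1286

0.1286


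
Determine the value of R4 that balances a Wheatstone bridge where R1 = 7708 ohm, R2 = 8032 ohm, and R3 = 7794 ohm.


At balance: R1*R4 = R2*R3, so R4 = R2*R3/R1.
R4 = 8032 * 7794 / 7708
R4 = 62601408 / 7708
R4 = 8121.61 ohm

8121.61 ohm


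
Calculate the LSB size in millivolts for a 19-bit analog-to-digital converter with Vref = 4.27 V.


The resolution (LSB) of an ADC is Vref / 2^n.
LSB = 4.27 / 2^19
LSB = 4.27 / 524288
LSB = 8.14e-06 V = 0.00814438 mV

0.00814438 mV
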